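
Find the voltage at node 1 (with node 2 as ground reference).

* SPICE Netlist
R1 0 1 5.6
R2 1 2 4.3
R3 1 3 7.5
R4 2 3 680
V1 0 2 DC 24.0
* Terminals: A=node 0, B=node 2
Nodal analysis, taking node 2 as the 0 V reference.
Source V1 fixes V_0 = 24 V.
KCL at each unknown node (sum of currents leaving = 0; resistances in Ω):
  Node 1: (V_1 - 24)/5.6 + (V_1 - 0)/4.3 + (V_1 - V_3)/7.5 = 0
  Node 3: (V_3 - V_1)/7.5 + (V_3 - 0)/680 = 0
Collecting terms (coefficients in siemens):
  0.5445·V_1 - 0.1333·V_3 = 4.286
  0.1348·V_3 - 0.1333·V_1 = 0
Determinant D = (0.5445)(0.1348) - (-0.1333)(-0.1333) = 0.05562
V_1 = [(4.286)(0.1348) - (-0.1333)(0)]/D = 10.39 V
V_3 = [(0.5445)(0) - (4.286)(-0.1333)]/D = 10.27 V
The requested potential is V_1 = 10.39 V.

Final answer: V_1 = 10.39 V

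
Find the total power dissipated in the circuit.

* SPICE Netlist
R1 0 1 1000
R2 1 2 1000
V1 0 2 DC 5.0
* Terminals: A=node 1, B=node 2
Nodal analysis, taking node 2 as the 0 V reference.
Source V1 fixes V_0 = 5 V.
KCL at each unknown node (sum of currents leaving = 0; resistances in Ω):
  Node 1: (V_1 - 5)/1000 + (V_1 - 0)/1000 = 0
Collecting terms: 0.002 × V_1 = 0.005  =>  V_1 = 2.5 V
Power in each resistor, P = (ΔV)²/R:
  P_R1 = (5 - 2.5)²/1000 = 0.00625 W
  P_R2 = (2.5 - 0)²/1000 = 0.00625 W
P_total = P_R1 + P_R2 = 0.0125 W

Final answer: 0.0125 W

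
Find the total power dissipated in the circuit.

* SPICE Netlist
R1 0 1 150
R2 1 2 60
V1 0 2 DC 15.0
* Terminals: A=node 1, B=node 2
Nodal analysis, taking node 2 as the 0 V reference.
Source V1 fixes V_0 = 15 V.
KCL at each unknown node (sum of currents leaving = 0; resistances in Ω):
  Node 1: (V_1 - 15)/150 + (V_1 - 0)/60 = 0
Collecting terms: 0.02333 × V_1 = 0.1  =>  V_1 = 4.286 V
Power in each resistor, P = (ΔV)²/R:
  P_R1 = (15 - 4.286)²/150 = 0.7653 W
  P_R2 = (4.286 - 0)²/60 = 0.3061 W
P_total = P_R1 + P_R2 = 1.071 W

Final answer: 1.071 W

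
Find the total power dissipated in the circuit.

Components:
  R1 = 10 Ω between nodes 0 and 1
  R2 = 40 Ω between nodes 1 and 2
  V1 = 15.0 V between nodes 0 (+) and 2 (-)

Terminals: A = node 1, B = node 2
Nodal analysis, taking node 2 as the 0 V reference.
Source V1 fixes V_0 = 15 V.
KCL at each unknown node (sum of currents leaving = 0; resistances in Ω):
  Node 1: (V_1 - 15)/10 + (V_1 - 0)/40 = 0
Collecting terms: 0.125 × V_1 = 1.5  =>  V_1 = 12 V
Power in each resistor, P = (ΔV)²/R:
  P_R1 = (15 - 12)²/10 = 0.9 W
  P_R2 = (12 - 0)²/40 = 3.6 W
P_total = P_R1 + P_R2 = 4.5 W

Final answer: 4.5 W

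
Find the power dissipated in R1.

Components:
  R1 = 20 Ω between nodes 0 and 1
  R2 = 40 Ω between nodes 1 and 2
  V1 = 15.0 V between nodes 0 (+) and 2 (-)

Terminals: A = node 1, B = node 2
Nodal analysis, taking node 2 as the 0 V reference.
Source V1 fixes V_0 = 15 V.
KCL at each unknown node (sum of currents leaving = 0; resistances in Ω):
  Node 1: (V_1 - 15)/20 + (V_1 - 0)/40 = 0
Collecting terms: 0.075 × V_1 = 0.75  =>  V_1 = 10 V
I_R1 = (V_0 - V_1)/R1 = (15 - 10)/20 = 0.25 A
P_R1 = I_R1² × R1 = (0.25)² × 20 = 1.25 W

Final answer: 1.25 W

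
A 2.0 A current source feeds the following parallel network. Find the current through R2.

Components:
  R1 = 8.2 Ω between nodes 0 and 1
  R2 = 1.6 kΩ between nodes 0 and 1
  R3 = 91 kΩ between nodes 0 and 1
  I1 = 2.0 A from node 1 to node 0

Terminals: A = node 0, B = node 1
All resistors sit directly between nodes 0 and 1, so they are in parallel and share one voltage V; the full source current 2 A splits among them.
1/R_par = 1/8.2 + 1/1600 + 1/91000 = 0.1226 S  =>  R_par = 8.157 Ω
V = I × R_par = 2 × 8.157 = 16.31 V
I_R2 = V/R2 = 16.31/1600 = 0.0102 A

Final answer: 0.0102 A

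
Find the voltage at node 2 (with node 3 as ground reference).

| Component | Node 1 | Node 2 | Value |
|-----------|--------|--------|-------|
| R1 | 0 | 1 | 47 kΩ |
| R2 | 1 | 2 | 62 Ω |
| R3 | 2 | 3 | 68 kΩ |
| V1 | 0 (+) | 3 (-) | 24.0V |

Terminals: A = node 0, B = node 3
Nodal analysis, taking node 3 as the 0 V reference.
Source V1 fixes V_0 = 24 V.
KCL at each unknown node (sum of currents leaving = 0; resistances in Ω):
  Node 1: (V_1 - 24)/47000 + (V_1 - V_2)/62 = 0
  Node 2: (V_2 - V_1)/62 + (V_2 - 0)/68000 = 0
Collecting terms (coefficients in siemens):
  0.01615·V_1 - 0.01613·V_2 = 0.0005106
  0.01614·V_2 - 0.01613·V_1 = 0
Determinant D = (0.01615)(0.01614) - (-0.01613)(-0.01613) = 0.0000005807
V_1 = [(0.0005106)(0.01614) - (-0.01613)(0)]/D = 14.2 V
V_2 = [(0.01615)(0) - (0.0005106)(-0.01613)]/D = 14.18 V
The requested potential is V_2 = 14.18 V.

Final answer: V_2 = 14.18 V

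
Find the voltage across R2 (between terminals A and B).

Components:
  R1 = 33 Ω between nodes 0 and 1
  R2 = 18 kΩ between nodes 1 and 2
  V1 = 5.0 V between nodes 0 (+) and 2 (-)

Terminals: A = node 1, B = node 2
R1 and R2 are in series across V1 (node 0 → node 1 → node 2), and the output A–B is taken across R2, so this is a voltage divider.
Series current: I = V1/(R1 + R2) = 5/(33 + 18000) = 5/18030 = 0.0002773 A
V_R2 = I × R2 = V1 × R2/(R1 + R2) = 5 × 18000/18030 = 4.991 V

Final answer: 4.991 V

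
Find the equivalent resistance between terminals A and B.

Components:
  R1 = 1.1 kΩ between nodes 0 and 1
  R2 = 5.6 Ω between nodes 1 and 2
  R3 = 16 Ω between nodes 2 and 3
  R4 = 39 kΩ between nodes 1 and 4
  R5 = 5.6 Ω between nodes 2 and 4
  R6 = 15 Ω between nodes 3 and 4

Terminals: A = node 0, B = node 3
The network is not a plain series/parallel combination. Inject a 1 A test current into terminal A (node 0) and return it from terminal B (node 3); then R_eq = V_A / (1 A).
Nodal analysis, taking node 3 as the 0 V reference.
Current source I_test pushes 1 A into node 0 and draws it out of node 3.
KCL at each unknown node (sum of currents leaving = 0; resistances in Ω):
  Node 0: (V_0 - V_1)/1100 - 1 = 0
  Node 1: (V_1 - V_0)/1100 + (V_1 - V_2)/5.6 + (V_1 - V_4)/39000 = 0
  Node 2: (V_2 - V_1)/5.6 + (V_2 - 0)/16 + (V_2 - V_4)/5.6 = 0
  Node 4: (V_4 - V_1)/39000 + (V_4 - V_2)/5.6 + (V_4 - 0)/15 = 0
Collecting terms (coefficients in siemens):
  0.0009091·V_0 - 0.0009091·V_1 = 1
  0.1795·V_1 - 0.0009091·V_0 - 0.1786·V_2 - 0.00002564·V_4 = 0
  0.4196·V_2 - 0.1786·V_1 - 0.1786·V_4 = 0
  0.2453·V_4 - 0.00002564·V_1 - 0.1786·V_2 = 0
Solving these 4 simultaneous equations (Gaussian elimination) gives:
  V_0 = 1115 V, V_1 = 14.6 V, V_2 = 9.005 V, V_4 = 6.558 V
R_eq = V_0 / 1 A = 1115 Ω = 1.115 kΩ

Final answer: 1.115 kΩ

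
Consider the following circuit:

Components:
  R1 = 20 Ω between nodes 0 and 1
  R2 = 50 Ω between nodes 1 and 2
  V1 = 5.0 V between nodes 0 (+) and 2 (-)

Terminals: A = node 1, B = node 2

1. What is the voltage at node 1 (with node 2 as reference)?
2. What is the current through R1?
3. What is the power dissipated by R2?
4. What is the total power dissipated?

Nodal analysis, taking node 2 as the 0 V reference.
Source V1 fixes V_0 = 5 V.
KCL at each unknown node (sum of currents leaving = 0; resistances in Ω):
  Node 1: (V_1 - 5)/20 + (V_1 - 0)/50 = 0
Collecting terms: 0.07 × V_1 = 0.25  =>  V_1 = 3.571 V
Part 1:
  Read off the nodal solution: V_1 = 3.571 V
Part 2:
  I_R1 = (V_0 - V_1)/R1 = (5 - 3.571)/20 = 0.07143 A
  Magnitude: I_R1 = 0.07143 A
Part 3:
  I_R2 = (V_1 - V_2)/R2 = (3.571 - 0)/50 = 0.07143 A
  P_R2 = I_R2² × R2 = (0.07143)² × 50 = 0.2551 W
Part 4:
  Power in each resistor, P = (ΔV)²/R:
    P_R1 = (5 - 3.571)²/20 = 0.102 W
    P_R2 = (3.571 - 0)²/50 = 0.2551 W
  P_total = P_R1 + P_R2 = 0.3571 W

Final answers:
1. V_1 = 3.571 V
2. I_R1 = 0.07143 A
3. P_R2 = 0.2551 W
4. P_total = 0.3571 W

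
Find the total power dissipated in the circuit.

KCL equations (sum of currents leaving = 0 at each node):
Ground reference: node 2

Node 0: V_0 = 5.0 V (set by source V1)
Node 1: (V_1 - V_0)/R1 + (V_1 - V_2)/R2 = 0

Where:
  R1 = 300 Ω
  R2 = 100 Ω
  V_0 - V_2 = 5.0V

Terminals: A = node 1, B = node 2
Nodal analysis, taking node 2 as the 0 V reference.
Source V1 fixes V_0 = 5 V.
KCL at each unknown node (sum of currents leaving = 0; resistances in Ω):
  Node 1: (V_1 - 5)/300 + (V_1 - 0)/100 = 0
Collecting terms: 0.01333 × V_1 = 0.01667  =>  V_1 = 1.25 V
Power in each resistor, P = (ΔV)²/R:
  P_R1 = (5 - 1.25)²/300 = 0.04688 W
  P_R2 = (1.25 - 0)²/100 = 0.01562 W
P_total = P_R1 + P_R2 = 0.0625 W

Final answer: 0.0625 W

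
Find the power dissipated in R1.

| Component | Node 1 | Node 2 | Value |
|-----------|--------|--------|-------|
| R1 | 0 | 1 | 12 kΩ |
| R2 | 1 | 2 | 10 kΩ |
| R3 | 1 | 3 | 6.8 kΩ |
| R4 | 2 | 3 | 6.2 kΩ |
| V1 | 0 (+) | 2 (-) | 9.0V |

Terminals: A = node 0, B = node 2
Nodal analysis, taking node 2 as the 0 V reference.
Source V1 fixes V_0 = 9 V.
KCL at each unknown node (sum of currents leaving = 0; resistances in Ω):
  Node 1: (V_1 - 9)/12000 + (V_1 - 0)/10000 + (V_1 - V_3)/6800 = 0
  Node 3: (V_3 - V_1)/6800 + (V_3 - 0)/6200 = 0
Collecting terms (coefficients in siemens):
  0.0003304·V_1 - 0.0001471·V_3 = 0.00075
  0.0003083·V_3 - 0.0001471·V_1 = 0
Determinant D = (0.0003304)(0.0003083) - (-0.0001471)(-0.0001471) = 0.00000008025
V_1 = [(0.00075)(0.0003083) - (-0.0001471)(0)]/D = 2.882 V
V_3 = [(0.0003304)(0) - (0.00075)(-0.0001471)]/D = 1.374 V
I_R1 = (V_0 - V_1)/R1 = (9 - 2.882)/12000 = 0.0005099 A
P_R1 = I_R1² × R1 = (0.0005099)² × 12000 = 0.003119 W

Final answer: 0.003119 W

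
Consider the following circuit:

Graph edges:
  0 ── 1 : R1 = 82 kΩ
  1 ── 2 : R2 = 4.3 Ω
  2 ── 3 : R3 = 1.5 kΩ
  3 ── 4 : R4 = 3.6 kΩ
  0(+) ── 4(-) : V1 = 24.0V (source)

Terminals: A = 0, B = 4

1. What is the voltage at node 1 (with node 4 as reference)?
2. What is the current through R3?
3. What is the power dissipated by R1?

Nodal analysis, taking node 4 as the 0 V reference.
Source V1 fixes V_0 = 24 V.
KCL at each unknown node (sum of currents leaving = 0; resistances in Ω):
  Node 1: (V_1 - 24)/82000 + (V_1 - V_2)/4.3 = 0
  Node 2: (V_2 - V_1)/4.3 + (V_2 - V_3)/1500 = 0
  Node 3: (V_3 - V_2)/1500 + (V_3 - 0)/3600 = 0
Collecting terms (coefficients in siemens):
  0.2326·V_1 - 0.2326·V_2 = 0.0002927
  0.2332·V_2 - 0.2326·V_1 - 0.0006667·V_3 = 0
  0.0009444·V_3 - 0.0006667·V_2 = 0
Solving these 3 simultaneous equations (Gaussian elimination) gives:
  V_1 = 1.406 V, V_2 = 1.405 V, V_3 = 0.9919 V
Part 1:
  Read off the nodal solution: V_1 = 1.406 V
Part 2:
  I_R3 = (V_2 - V_3)/R3 = (1.405 - 0.9919)/1500 = 0.0002755 A
  Magnitude: I_R3 = 0.0002755 A
Part 3:
  I_R1 = (V_0 - V_1)/R1 = (24 - 1.406)/82000 = 0.0002755 A
  P_R1 = I_R1² × R1 = (0.0002755)² × 82000 = 0.006225 W

Final answers:
1. V_1 = 1.406 V
2. I_R3 = 0.0002755 A
3. P_R1 = 0.006225 W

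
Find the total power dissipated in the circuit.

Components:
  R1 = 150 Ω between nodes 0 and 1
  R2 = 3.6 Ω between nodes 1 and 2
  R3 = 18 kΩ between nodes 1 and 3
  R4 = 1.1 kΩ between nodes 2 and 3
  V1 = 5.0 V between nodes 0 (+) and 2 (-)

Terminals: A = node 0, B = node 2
Nodal analysis, taking node 2 as the 0 V reference.
Source V1 fixes V_0 = 5 V.
KCL at each unknown node (sum of currents leaving = 0; resistances in Ω):
  Node 1: (V_1 - 5)/150 + (V_1 - 0)/3.6 + (V_1 - V_3)/18000 = 0
  Node 3: (V_3 - V_1)/18000 + (V_3 - 0)/1100 = 0
Collecting terms (coefficients in siemens):
  0.2845·V_1 - 0.00005556·V_3 = 0.03333
  0.0009646·V_3 - 0.00005556·V_1 = 0
Determinant D = (0.2845)(0.0009646) - (-0.00005556)(-0.00005556) = 0.0002744
V_1 = [(0.03333)(0.0009646) - (-0.00005556)(0)]/D = 0.1172 V
V_3 = [(0.2845)(0) - (0.03333)(-0.00005556)]/D = 0.006748 V
Power in each resistor, P = (ΔV)²/R:
  P_R1 = (5 - 0.1172)²/150 = 0.1589 W
  P_R2 = (0.1172 - 0)²/3.6 = 0.003813 W
  P_R3 = (0.1172 - 0.006748)²/18000 = 0.0000006773 W
  P_R4 = (0 - 0.006748)²/1100 = 0.00000004139 W
P_total = P_R1 + P_R2 + P_R3 + P_R4 = 0.1628 W

Final answer: 0.1628 W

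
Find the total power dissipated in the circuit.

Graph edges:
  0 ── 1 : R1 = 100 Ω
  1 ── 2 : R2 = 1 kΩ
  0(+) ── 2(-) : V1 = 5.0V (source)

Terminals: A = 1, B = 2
Nodal analysis, taking node 2 as the 0 V reference.
Source V1 fixes V_0 = 5 V.
KCL at each unknown node (sum of currents leaving = 0; resistances in Ω):
  Node 1: (V_1 - 5)/100 + (V_1 - 0)/1000 = 0
Collecting terms: 0.011 × V_1 = 0.05  =>  V_1 = 4.545 V
Power in each resistor, P = (ΔV)²/R:
  P_R1 = (5 - 4.545)²/100 = 0.002066 W
  P_R2 = (4.545 - 0)²/1000 = 0.02066 W
P_total = P_R1 + P_R2 = 0.02273 W

Final answer: 0.02273 W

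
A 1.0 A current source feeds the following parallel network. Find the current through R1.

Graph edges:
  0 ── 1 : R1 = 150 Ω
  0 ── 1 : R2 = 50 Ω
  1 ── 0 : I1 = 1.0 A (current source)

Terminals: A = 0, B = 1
All resistors sit directly between nodes 0 and 1, so they are in parallel and share one voltage V; the full source current 1 A splits among them.
1/R_par = 1/150 + 1/50 = 0.02667 S  =>  R_par = 37.5 Ω
V = I × R_par = 1 × 37.5 = 37.5 V
I_R1 = V/R1 = 37.5/150 = 0.25 A

Final answer: 0.25 A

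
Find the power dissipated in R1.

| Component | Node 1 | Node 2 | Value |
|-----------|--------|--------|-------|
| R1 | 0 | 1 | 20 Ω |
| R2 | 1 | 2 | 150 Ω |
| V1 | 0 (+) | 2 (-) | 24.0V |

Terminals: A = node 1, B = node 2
Nodal analysis, taking node 2 as the 0 V reference.
Source V1 fixes V_0 = 24 V.
KCL at each unknown node (sum of currents leaving = 0; resistances in Ω):
  Node 1: (V_1 - 24)/20 + (V_1 - 0)/150 = 0
Collecting terms: 0.05667 × V_1 = 1.2  =>  V_1 = 21.18 V
I_R1 = (V_0 - V_1)/R1 = (24 - 21.18)/20 = 0.1412 A
P_R1 = I_R1² × R1 = (0.1412)² × 20 = 0.3986 W

Final answer: 0.3986 W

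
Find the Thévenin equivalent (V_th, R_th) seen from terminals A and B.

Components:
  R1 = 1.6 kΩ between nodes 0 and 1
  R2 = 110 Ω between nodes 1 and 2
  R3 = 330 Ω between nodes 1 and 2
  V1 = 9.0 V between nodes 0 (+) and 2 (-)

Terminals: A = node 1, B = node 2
Step 1 — V_th is the open-circuit voltage V_A - V_B (nothing connected across the terminals).
Nodal analysis, taking node 2 as the 0 V reference.
Source V1 fixes V_0 = 9 V.
KCL at each unknown node (sum of currents leaving = 0; resistances in Ω):
  Node 1: (V_1 - 9)/1600 + (V_1 - 0)/110 + (V_1 - 0)/330 = 0
Collecting terms: 0.01275 × V_1 = 0.005625  =>  V_1 = 0.4413 V
V_th = V_1 - V_2 = 0.4413 - 0 = 0.4413 V
Step 2 — R_th: zero the source — replace V1 by a short circuit (node 2 merges into node 0) — and find the resistance seen between A (node 1) and B (node 0).
Reduce the network between node 1 (A) and node 0 (B) by series/parallel combination:
  Rp1 = R1 ‖ R2 ‖ R3 (parallel, all between nodes 0 and 1) = 1/(1/1600 + 1/110 + 1/330) = 78.45 Ω
R_th = 78.45 Ω

Final answer: V_th = 0.4413 V, R_th = 78.45 Ω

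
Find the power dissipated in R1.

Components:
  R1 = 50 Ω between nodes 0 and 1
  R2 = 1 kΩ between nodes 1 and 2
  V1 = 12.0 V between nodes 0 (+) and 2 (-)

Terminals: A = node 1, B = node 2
Nodal analysis, taking node 2 as the 0 V reference.
Source V1 fixes V_0 = 12 V.
KCL at each unknown node (sum of currents leaving = 0; resistances in Ω):
  Node 1: (V_1 - 12)/50 + (V_1 - 0)/1000 = 0
Collecting terms: 0.021 × V_1 = 0.24  =>  V_1 = 11.43 V
I_R1 = (V_0 - V_1)/R1 = (12 - 11.43)/50 = 0.01143 A
P_R1 = I_R1² × R1 = (0.01143)² × 50 = 0.006531 W

Final answer: 0.006531 W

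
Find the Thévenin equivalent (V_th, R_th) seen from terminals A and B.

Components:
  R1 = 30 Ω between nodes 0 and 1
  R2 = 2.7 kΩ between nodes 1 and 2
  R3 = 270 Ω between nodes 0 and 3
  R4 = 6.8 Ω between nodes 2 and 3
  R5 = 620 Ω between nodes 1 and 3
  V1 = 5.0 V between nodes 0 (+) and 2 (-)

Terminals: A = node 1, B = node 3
Step 1 — V_th is the open-circuit voltage V_A - V_B (nothing connected across the terminals).
Nodal analysis, taking node 2 as the 0 V reference.
Source V1 fixes V_0 = 5 V.
KCL at each unknown node (sum of currents leaving = 0; resistances in Ω):
  Node 1: (V_1 - 5)/30 + (V_1 - 0)/2700 + (V_1 - V_3)/620 = 0
  Node 3: (V_3 - 5)/270 + (V_3 - 0)/6.8 + (V_3 - V_1)/620 = 0
Collecting terms (coefficients in siemens):
  0.03532·V_1 - 0.001613·V_3 = 0.1667
  0.1524·V_3 - 0.001613·V_1 = 0.01852
Determinant D = (0.03532)(0.1524) - (-0.001613)(-0.001613) = 0.005379
V_1 = [(0.1667)(0.1524) - (-0.001613)(0.01852)]/D = 4.727 V
V_3 = [(0.03532)(0.01852) - (0.1667)(-0.001613)]/D = 0.1716 V
V_th = V_1 - V_3 = 4.727 - 0.1716 = 4.555 V
Step 2 — R_th: zero the source — replace V1 by a short circuit (node 2 merges into node 0) — and find the resistance seen between A (node 1) and B (node 3).
Reduce the network between node 1 (A) and node 3 (B) by series/parallel combination:
  Rp1 = R1 ‖ R2 (parallel, both between nodes 0 and 1) = 1/(1/30 + 1/2700) = 29.67 Ω
  Rp2 = R3 ‖ R4 (parallel, both between nodes 0 and 3) = 1/(1/270 + 1/6.8) = 6.633 Ω
  Rs1 = Rp1 + Rp2 (series, joined only at node 0) = 29.67 + 6.633 = 36.3 Ω
  Rp3 = R5 ‖ Rs1 (parallel, both between nodes 1 and 3) = 1/(1/620 + 1/36.3) = 34.3 Ω
R_th = 34.3 Ω

Final answer: V_th = 4.555 V, R_th = 34.3 Ω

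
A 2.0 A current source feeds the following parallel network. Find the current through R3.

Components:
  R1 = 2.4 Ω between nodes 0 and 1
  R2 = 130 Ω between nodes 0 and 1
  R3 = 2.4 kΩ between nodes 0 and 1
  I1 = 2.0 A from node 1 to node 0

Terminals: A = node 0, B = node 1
All resistors sit directly between nodes 0 and 1, so they are in parallel and share one voltage V; the full source current 2 A splits among them.
1/R_par = 1/2.4 + 1/130 + 1/2400 = 0.4248 S  =>  R_par = 2.354 Ω
V = I × R_par = 2 × 2.354 = 4.708 V
I_R3 = V/R3 = 4.708/2400 = 0.001962 A

Final answer: 0.001962 A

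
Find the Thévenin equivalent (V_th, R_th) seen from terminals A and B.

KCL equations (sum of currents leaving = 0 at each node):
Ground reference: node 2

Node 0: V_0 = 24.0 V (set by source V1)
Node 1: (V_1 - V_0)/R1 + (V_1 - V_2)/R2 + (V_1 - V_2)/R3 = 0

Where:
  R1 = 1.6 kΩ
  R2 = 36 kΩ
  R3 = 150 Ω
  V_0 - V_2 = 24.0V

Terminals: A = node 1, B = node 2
Step 1 — V_th is the open-circuit voltage V_A - V_B (nothing connected across the terminals).
Nodal analysis, taking node 2 as the 0 V reference.
Source V1 fixes V_0 = 24 V.
KCL at each unknown node (sum of currents leaving = 0; resistances in Ω):
  Node 1: (V_1 - 24)/1600 + (V_1 - 0)/36000 + (V_1 - 0)/150 = 0
Collecting terms: 0.007319 × V_1 = 0.015  =>  V_1 = 2.049 V
V_th = V_1 - V_2 = 2.049 - 0 = 2.049 V
Step 2 — R_th: zero the source — replace V1 by a short circuit (node 2 merges into node 0) — and find the resistance seen between A (node 1) and B (node 0).
Reduce the network between node 1 (A) and node 0 (B) by series/parallel combination:
  Rp1 = R1 ‖ R2 ‖ R3 (parallel, all between nodes 0 and 1) = 1/(1/1600 + 1/36000 + 1/150) = 136.6 Ω
R_th = 136.6 Ω

Final answer: V_th = 2.049 V, R_th = 136.6 Ω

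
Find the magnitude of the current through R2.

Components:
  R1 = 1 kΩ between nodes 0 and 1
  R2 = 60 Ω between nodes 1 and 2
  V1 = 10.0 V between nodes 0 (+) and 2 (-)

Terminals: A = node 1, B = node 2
Nodal analysis, taking node 2 as the 0 V reference.
Source V1 fixes V_0 = 10 V.
KCL at each unknown node (sum of currents leaving = 0; resistances in Ω):
  Node 1: (V_1 - 10)/1000 + (V_1 - 0)/60 = 0
Collecting terms: 0.01767 × V_1 = 0.01  =>  V_1 = 0.566 V
I_R2 = (V_1 - V_2)/R2 = (0.566 - 0)/60 = 0.009434 A
|I_R2| = 0.009434 A

Final answer: |I_R2| = 0.009434 A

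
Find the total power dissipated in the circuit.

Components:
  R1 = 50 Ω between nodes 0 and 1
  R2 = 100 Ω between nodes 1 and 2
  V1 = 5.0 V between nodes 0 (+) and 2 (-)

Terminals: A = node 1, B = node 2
Nodal analysis, taking node 2 as the 0 V reference.
Source V1 fixes V_0 = 5 V.
KCL at each unknown node (sum of currents leaving = 0; resistances in Ω):
  Node 1: (V_1 - 5)/50 + (V_1 - 0)/100 = 0
Collecting terms: 0.03 × V_1 = 0.1  =>  V_1 = 3.333 V
Power in each resistor, P = (ΔV)²/R:
  P_R1 = (5 - 3.333)²/50 = 0.05556 W
  P_R2 = (3.333 - 0)²/100 = 0.1111 W
P_total = P_R1 + P_R2 = 0.1667 W

Final answer: 0.1667 W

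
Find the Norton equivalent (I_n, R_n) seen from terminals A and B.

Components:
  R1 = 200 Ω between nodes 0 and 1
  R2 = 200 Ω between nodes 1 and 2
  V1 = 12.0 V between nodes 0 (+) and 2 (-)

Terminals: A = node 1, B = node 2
Find the Thévenin equivalent first; then I_n = V_th/R_th and R_n = R_th.
Step 1 — V_th is the open-circuit voltage V_A - V_B (nothing connected across the terminals).
Nodal analysis, taking node 2 as the 0 V reference.
Source V1 fixes V_0 = 12 V.
KCL at each unknown node (sum of currents leaving = 0; resistances in Ω):
  Node 1: (V_1 - 12)/200 + (V_1 - 0)/200 = 0
Collecting terms: 0.01 × V_1 = 0.06  =>  V_1 = 6 V
V_th = V_1 - V_2 = 6 - 0 = 6 V
Step 2 — R_th: zero the source — replace V1 by a short circuit (node 2 merges into node 0) — and find the resistance seen between A (node 1) and B (node 0).
Reduce the network between node 1 (A) and node 0 (B) by series/parallel combination:
  Rp1 = R1 ‖ R2 (parallel, both between nodes 0 and 1) = 1/(1/200 + 1/200) = 100 Ω
R_th = 100 Ω
I_n = V_th/R_th = 6/100 = 0.06 A, and R_n = R_th = 100 Ω

Final answer: I_n = 0.06 A, R_n = 100 Ω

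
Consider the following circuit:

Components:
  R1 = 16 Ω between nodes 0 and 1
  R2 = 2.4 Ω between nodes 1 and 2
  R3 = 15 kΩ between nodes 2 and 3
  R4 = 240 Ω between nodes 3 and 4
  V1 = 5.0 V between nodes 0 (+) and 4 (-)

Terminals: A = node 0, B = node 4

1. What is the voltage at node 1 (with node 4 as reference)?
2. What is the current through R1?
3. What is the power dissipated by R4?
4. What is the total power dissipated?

Nodal analysis, taking node 4 as the 0 V reference.
Source V1 fixes V_0 = 5 V.
KCL at each unknown node (sum of currents leaving = 0; resistances in Ω):
  Node 1: (V_1 - 5)/16 + (V_1 - V_2)/2.4 = 0
  Node 2: (V_2 - V_1)/2.4 + (V_2 - V_3)/15000 = 0
  Node 3: (V_3 - V_2)/15000 + (V_3 - 0)/240 = 0
Collecting terms (coefficients in siemens):
  0.4792·V_1 - 0.4167·V_2 = 0.3125
  0.4167·V_2 - 0.4167·V_1 - 0.00006667·V_3 = 0
  0.004233·V_3 - 0.00006667·V_2 = 0
Solving these 3 simultaneous equations (Gaussian elimination) gives:
  V_1 = 4.995 V, V_2 = 4.994 V, V_3 = 0.07865 V
Part 1:
  Read off the nodal solution: V_1 = 4.995 V
Part 2:
  I_R1 = (V_0 - V_1)/R1 = (5 - 4.995)/16 = 0.0003277 A
  Magnitude: I_R1 = 0.0003277 A
Part 3:
  I_R4 = (V_3 - V_4)/R4 = (0.07865 - 0)/240 = 0.0003277 A
  P_R4 = I_R4² × R4 = (0.0003277)² × 240 = 0.00002577 W
Part 4:
  Power in each resistor, P = (ΔV)²/R:
    P_R1 = (5 - 4.995)²/16 = 0.000001718 W
    P_R2 = (4.995 - 4.994)²/2.4 = 0.0000002577 W
    P_R3 = (4.994 - 0.07865)²/15000 = 0.001611 W
    P_R4 = (0.07865 - 0)²/240 = 0.00002577 W
  P_total = P_R1 + P_R2 + P_R3 + P_R4 = 0.001638 W

Final answers:
1. V_1 = 4.995 V
2. I_R1 = 0.0003277 A
3. P_R4 = 2.577e-05 W
4. P_total = 0.001638 W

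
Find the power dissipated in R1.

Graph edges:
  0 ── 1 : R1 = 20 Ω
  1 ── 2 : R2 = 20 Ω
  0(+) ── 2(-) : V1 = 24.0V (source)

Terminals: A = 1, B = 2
Nodal analysis, taking node 2 as the 0 V reference.
Source V1 fixes V_0 = 24 V.
KCL at each unknown node (sum of currents leaving = 0; resistances in Ω):
  Node 1: (V_1 - 24)/20 + (V_1 - 0)/20 = 0
Collecting terms: 0.1 × V_1 = 1.2  =>  V_1 = 12 V
I_R1 = (V_0 - V_1)/R1 = (24 - 12)/20 = 0.6 A
P_R1 = I_R1² × R1 = (0.6)² × 20 = 7.2 W

Final answer: 7.2 W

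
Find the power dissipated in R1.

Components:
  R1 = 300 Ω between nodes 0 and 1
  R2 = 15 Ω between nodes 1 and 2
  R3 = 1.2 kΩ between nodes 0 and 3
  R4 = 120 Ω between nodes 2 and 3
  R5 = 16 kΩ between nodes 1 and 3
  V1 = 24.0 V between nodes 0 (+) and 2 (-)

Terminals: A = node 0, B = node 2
Nodal analysis, taking node 2 as the 0 V reference.
Source V1 fixes V_0 = 24 V.
KCL at each unknown node (sum of currents leaving = 0; resistances in Ω):
  Node 1: (V_1 - 24)/300 + (V_1 - 0)/15 + (V_1 - V_3)/16000 = 0
  Node 3: (V_3 - 24)/1200 + (V_3 - 0)/120 + (V_3 - V_1)/16000 = 0
Collecting terms (coefficients in siemens):
  0.07006·V_1 - 0.0000625·V_3 = 0.08
  0.009229·V_3 - 0.0000625·V_1 = 0.02
Determinant D = (0.07006)(0.009229) - (-0.0000625)(-0.0000625) = 0.0006466
V_1 = [(0.08)(0.009229) - (-0.0000625)(0.02)]/D = 1.144 V
V_3 = [(0.07006)(0.02) - (0.08)(-0.0000625)]/D = 2.175 V
I_R1 = (V_0 - V_1)/R1 = (24 - 1.144)/300 = 0.07619 A
P_R1 = I_R1² × R1 = (0.07619)² × 300 = 1.741 W

Final answer: 1.741 W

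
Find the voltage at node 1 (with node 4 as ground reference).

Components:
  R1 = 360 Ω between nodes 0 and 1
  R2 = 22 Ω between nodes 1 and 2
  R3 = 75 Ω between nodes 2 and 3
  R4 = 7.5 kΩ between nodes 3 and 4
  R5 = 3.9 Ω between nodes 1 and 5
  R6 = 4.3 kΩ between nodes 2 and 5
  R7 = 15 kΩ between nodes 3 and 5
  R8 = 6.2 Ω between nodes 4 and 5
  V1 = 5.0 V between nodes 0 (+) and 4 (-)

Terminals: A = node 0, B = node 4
Nodal analysis, taking node 4 as the 0 V reference.
Source V1 fixes V_0 = 5 V.
KCL at each unknown node (sum of currents leaving = 0; resistances in Ω):
  Node 1: (V_1 - 5)/360 + (V_1 - V_2)/22 + (V_1 - V_5)/3.9 = 0
  Node 2: (V_2 - V_1)/22 + (V_2 - V_3)/75 + (V_2 - V_5)/4300 = 0
  Node 3: (V_3 - V_2)/75 + (V_3 - 0)/7500 + (V_3 - V_5)/15000 = 0
  Node 5: (V_5 - V_1)/3.9 + (V_5 - V_2)/4300 + (V_5 - V_3)/15000 + (V_5 - 0)/6.2 = 0
Collecting terms (coefficients in siemens):
  0.3046·V_1 - 0.04545·V_2 - 0.2564·V_5 = 0.01389
  0.05902·V_2 - 0.04545·V_1 - 0.01333·V_3 - 0.0002326·V_5 = 0
  0.01353·V_3 - 0.01333·V_2 - 0.00006667·V_5 = 0
  0.418·V_5 - 0.2564·V_1 - 0.0002326·V_2 - 0.00006667·V_3 = 0
Solving these 4 simultaneous equations (Gaussian elimination) gives:
  V_1 = 0.1362 V, V_2 = 0.1355 V, V_3 = 0.1339 V, V_5 = 0.08365 V
The requested potential is V_1 = 0.1362 V.

Final answer: V_1 = 0.1362 V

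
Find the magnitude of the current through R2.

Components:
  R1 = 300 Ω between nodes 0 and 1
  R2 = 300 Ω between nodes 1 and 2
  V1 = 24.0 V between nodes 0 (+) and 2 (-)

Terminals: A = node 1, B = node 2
Nodal analysis, taking node 2 as the 0 V reference.
Source V1 fixes V_0 = 24 V.
KCL at each unknown node (sum of currents leaving = 0; resistances in Ω):
  Node 1: (V_1 - 24)/300 + (V_1 - 0)/300 = 0
Collecting terms: 0.006667 × V_1 = 0.08  =>  V_1 = 12 V
I_R2 = (V_1 - V_2)/R2 = (12 - 0)/300 = 0.04 A
|I_R2| = 0.04 A

Final answer: |I_R2| = 0.04 A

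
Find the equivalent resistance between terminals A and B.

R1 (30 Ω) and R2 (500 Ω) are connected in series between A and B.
Reduce the network between node 0 (A) and node 2 (B) by series/parallel combination:
  Rs1 = R1 + R2 (series, joined only at node 1) = 30 + 500 = 530 Ω
R_eq = 530 Ω

Final answer: 530 Ω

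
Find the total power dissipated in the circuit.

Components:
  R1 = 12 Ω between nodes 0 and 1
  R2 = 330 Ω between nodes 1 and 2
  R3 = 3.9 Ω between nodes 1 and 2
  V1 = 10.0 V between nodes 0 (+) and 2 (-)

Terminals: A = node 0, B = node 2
Nodal analysis, taking node 2 as the 0 V reference.
Source V1 fixes V_0 = 10 V.
KCL at each unknown node (sum of currents leaving = 0; resistances in Ω):
  Node 1: (V_1 - 10)/12 + (V_1 - 0)/330 + (V_1 - 0)/3.9 = 0
Collecting terms: 0.3428 × V_1 = 0.8333  =>  V_1 = 2.431 V
Power in each resistor, P = (ΔV)²/R:
  P_R1 = (10 - 2.431)²/12 = 4.774 W
  P_R2 = (2.431 - 0)²/330 = 0.01791 W
  P_R3 = (2.431 - 0)²/3.9 = 1.516 W
P_total = P_R1 + P_R2 + P_R3 = 6.307 W

Final answer: 6.307 W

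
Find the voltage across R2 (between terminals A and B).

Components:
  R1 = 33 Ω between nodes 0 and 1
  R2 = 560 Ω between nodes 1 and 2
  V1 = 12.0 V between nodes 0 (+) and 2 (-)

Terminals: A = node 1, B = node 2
R1 and R2 are in series across V1 (node 0 → node 1 → node 2), and the output A–B is taken across R2, so this is a voltage divider.
Series current: I = V1/(R1 + R2) = 12/(33 + 560) = 12/593 = 0.02024 A
V_R2 = I × R2 = V1 × R2/(R1 + R2) = 12 × 560/593 = 11.33 V

Final answer: 11.33 V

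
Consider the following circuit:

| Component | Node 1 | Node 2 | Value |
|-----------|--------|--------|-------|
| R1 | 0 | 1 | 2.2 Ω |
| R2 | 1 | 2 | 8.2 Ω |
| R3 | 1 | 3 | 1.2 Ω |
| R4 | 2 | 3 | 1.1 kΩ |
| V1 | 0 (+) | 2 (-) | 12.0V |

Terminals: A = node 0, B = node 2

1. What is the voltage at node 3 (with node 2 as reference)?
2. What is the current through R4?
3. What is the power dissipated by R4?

Nodal analysis, taking node 2 as the 0 V reference.
Source V1 fixes V_0 = 12 V.
KCL at each unknown node (sum of currents leaving = 0; resistances in Ω):
  Node 1: (V_1 - 12)/2.2 + (V_1 - 0)/8.2 + (V_1 - V_3)/1.2 = 0
  Node 3: (V_3 - V_1)/1.2 + (V_3 - 0)/1100 = 0
Collecting terms (coefficients in siemens):
  1.41·V_1 - 0.8333·V_3 = 5.455
  0.8342·V_3 - 0.8333·V_1 = 0
Determinant D = (1.41)(0.8342) - (-0.8333)(-0.8333) = 0.4817
V_1 = [(5.455)(0.8342) - (-0.8333)(0)]/D = 9.447 V
V_3 = [(1.41)(0) - (5.455)(-0.8333)]/D = 9.436 V
Part 1:
  Read off the nodal solution: V_3 = 9.436 V
Part 2:
  I_R4 = (V_2 - V_3)/R4 = (0 - 9.436)/1100 = -0.008579 A
  Magnitude: I_R4 = 0.008579 A
Part 3:
  I_R4 = (V_2 - V_3)/R4 = (0 - 9.436)/1100 = -0.008579 A
  P_R4 = I_R4² × R4 = (-0.008579)² × 1100 = 0.08095 W

Final answers:
1. V_3 = 9.436 V
2. I_R4 = 0.008579 A
3. P_R4 = 0.08095 W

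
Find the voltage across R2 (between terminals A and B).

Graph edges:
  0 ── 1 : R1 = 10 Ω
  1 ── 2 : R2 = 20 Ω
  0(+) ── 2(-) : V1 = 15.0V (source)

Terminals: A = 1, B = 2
R1 and R2 are in series across V1 (node 0 → node 1 → node 2), and the output A–B is taken across R2, so this is a voltage divider.
Series current: I = V1/(R1 + R2) = 15/(10 + 20) = 15/30 = 0.5 A
V_R2 = I × R2 = V1 × R2/(R1 + R2) = 15 × 20/30 = 10 V

Final answer: 10 V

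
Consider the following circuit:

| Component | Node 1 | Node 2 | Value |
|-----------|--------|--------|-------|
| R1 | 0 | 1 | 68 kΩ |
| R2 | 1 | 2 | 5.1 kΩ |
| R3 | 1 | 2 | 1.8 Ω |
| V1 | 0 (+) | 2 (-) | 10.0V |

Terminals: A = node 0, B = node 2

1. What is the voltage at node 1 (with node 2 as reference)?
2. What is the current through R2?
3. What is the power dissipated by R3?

Nodal analysis, taking node 2 as the 0 V reference.
Source V1 fixes V_0 = 10 V.
KCL at each unknown node (sum of currents leaving = 0; resistances in Ω):
  Node 1: (V_1 - 10)/68000 + (V_1 - 0)/5100 + (V_1 - 0)/1.8 = 0
Collecting terms: 0.5558 × V_1 = 0.0001471  =>  V_1 = 0.0002646 V
Part 1:
  Read off the nodal solution: V_1 = 0.0002646 V
Part 2:
  I_R2 = (V_1 - V_2)/R2 = (0.0002646 - 0)/5100 = 0.00000005188 A
  Magnitude: I_R2 = 0.00000005188 A
Part 3:
  I_R3 = (V_1 - V_2)/R3 = (0.0002646 - 0)/1.8 = 0.000147 A
  P_R3 = I_R3² × R3 = (0.000147)² × 1.8 = 0.0000000389 W

Final answers:
1. V_1 = 0.0002646 V
2. I_R2 = 5.188e-08 A
3. P_R3 = 3.89e-08 W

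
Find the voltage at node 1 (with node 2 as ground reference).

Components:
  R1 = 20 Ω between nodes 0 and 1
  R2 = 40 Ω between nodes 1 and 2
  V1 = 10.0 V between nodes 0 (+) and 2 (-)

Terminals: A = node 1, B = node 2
Nodal analysis, taking node 2 as the 0 V reference.
Source V1 fixes V_0 = 10 V.
KCL at each unknown node (sum of currents leaving = 0; resistances in Ω):
  Node 1: (V_1 - 10)/20 + (V_1 - 0)/40 = 0
Collecting terms: 0.075 × V_1 = 0.5  =>  V_1 = 6.667 V
The requested potential is V_1 = 6.667 V.

Final answer: V_1 = 6.667 V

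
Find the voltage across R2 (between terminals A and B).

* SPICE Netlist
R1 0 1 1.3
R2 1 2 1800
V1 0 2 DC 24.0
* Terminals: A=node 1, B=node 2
R1 and R2 are in series across V1 (node 0 → node 1 → node 2), and the output A–B is taken across R2, so this is a voltage divider.
Series current: I = V1/(R1 + R2) = 24/(1.3 + 1800) = 24/1801 = 0.01332 A
V_R2 = I × R2 = V1 × R2/(R1 + R2) = 24 × 1800/1801 = 23.98 V

Final answer: 23.98 V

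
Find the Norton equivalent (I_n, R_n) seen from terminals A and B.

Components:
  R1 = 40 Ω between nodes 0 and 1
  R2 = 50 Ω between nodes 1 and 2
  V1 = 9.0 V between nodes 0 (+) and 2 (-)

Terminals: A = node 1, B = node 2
Find the Thévenin equivalent first; then I_n = V_th/R_th and R_n = R_th.
Step 1 — V_th is the open-circuit voltage V_A - V_B (nothing connected across the terminals).
Nodal analysis, taking node 2 as the 0 V reference.
Source V1 fixes V_0 = 9 V.
KCL at each unknown node (sum of currents leaving = 0; resistances in Ω):
  Node 1: (V_1 - 9)/40 + (V_1 - 0)/50 = 0
Collecting terms: 0.045 × V_1 = 0.225  =>  V_1 = 5 V
V_th = V_1 - V_2 = 5 - 0 = 5 V
Step 2 — R_th: zero the source — replace V1 by a short circuit (node 2 merges into node 0) — and find the resistance seen between A (node 1) and B (node 0).
Reduce the network between node 1 (A) and node 0 (B) by series/parallel combination:
  Rp1 = R1 ‖ R2 (parallel, both between nodes 0 and 1) = 1/(1/40 + 1/50) = 22.22 Ω
R_th = 22.22 Ω
I_n = V_th/R_th = 5/22.22 = 0.225 A, and R_n = R_th = 22.22 Ω

Final answer: I_n = 0.225 A, R_n = 22.22 Ω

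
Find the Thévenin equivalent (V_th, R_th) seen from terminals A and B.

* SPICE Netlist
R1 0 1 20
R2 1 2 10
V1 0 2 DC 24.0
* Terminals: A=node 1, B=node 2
Step 1 — V_th is the open-circuit voltage V_A - V_B (nothing connected across the terminals).
Nodal analysis, taking node 2 as the 0 V reference.
Source V1 fixes V_0 = 24 V.
KCL at each unknown node (sum of currents leaving = 0; resistances in Ω):
  Node 1: (V_1 - 24)/20 + (V_1 - 0)/10 = 0
Collecting terms: 0.15 × V_1 = 1.2  =>  V_1 = 8 V
V_th = V_1 - V_2 = 8 - 0 = 8 V
Step 2 — R_th: zero the source — replace V1 by a short circuit (node 2 merges into node 0) — and find the resistance seen between A (node 1) and B (node 0).
Reduce the network between node 1 (A) and node 0 (B) by series/parallel combination:
  Rp1 = R1 ‖ R2 (parallel, both between nodes 0 and 1) = 1/(1/20 + 1/10) = 6.667 Ω
R_th = 6.667 Ω

Final answer: V_th = 8 V, R_th = 6.667 Ω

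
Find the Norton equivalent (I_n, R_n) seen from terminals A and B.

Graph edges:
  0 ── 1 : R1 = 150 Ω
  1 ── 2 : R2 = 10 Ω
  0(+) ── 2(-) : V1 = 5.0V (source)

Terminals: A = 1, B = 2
Find the Thévenin equivalent first; then I_n = V_th/R_th and R_n = R_th.
Step 1 — V_th is the open-circuit voltage V_A - V_B (nothing connected across the terminals).
Nodal analysis, taking node 2 as the 0 V reference.
Source V1 fixes V_0 = 5 V.
KCL at each unknown node (sum of currents leaving = 0; resistances in Ω):
  Node 1: (V_1 - 5)/150 + (V_1 - 0)/10 = 0
Collecting terms: 0.1067 × V_1 = 0.03333  =>  V_1 = 0.3125 V
V_th = V_1 - V_2 = 0.3125 - 0 = 0.3125 V
Step 2 — R_th: zero the source — replace V1 by a short circuit (node 2 merges into node 0) — and find the resistance seen between A (node 1) and B (node 0).
Reduce the network between node 1 (A) and node 0 (B) by series/parallel combination:
  Rp1 = R1 ‖ R2 (parallel, both between nodes 0 and 1) = 1/(1/150 + 1/10) = 9.375 Ω
R_th = 9.375 Ω
I_n = V_th/R_th = 0.3125/9.375 = 0.03333 A, and R_n = R_th = 9.375 Ω

Final answer: I_n = 0.03333 A, R_n = 9.375 Ω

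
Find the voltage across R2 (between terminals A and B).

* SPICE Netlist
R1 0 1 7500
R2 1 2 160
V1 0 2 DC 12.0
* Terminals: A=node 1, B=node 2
R1 and R2 are in series across V1 (node 0 → node 1 → node 2), and the output A–B is taken across R2, so this is a voltage divider.
Series current: I = V1/(R1 + R2) = 12/(7500 + 160) = 12/7660 = 0.001567 A
V_R2 = I × R2 = V1 × R2/(R1 + R2) = 12 × 160/7660 = 0.2507 V

Final answer: 0.2507 V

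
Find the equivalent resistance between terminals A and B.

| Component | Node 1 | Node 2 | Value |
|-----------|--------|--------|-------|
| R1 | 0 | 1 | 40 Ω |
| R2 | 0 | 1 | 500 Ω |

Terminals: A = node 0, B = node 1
Reduce the network between node 0 (A) and node 1 (B) by series/parallel combination:
  Rp1 = R1 ‖ R2 (parallel, both between nodes 0 and 1) = 1/(1/40 + 1/500) = 37.04 Ω
R_eq = 37.04 Ω

Final answer: 37.04 Ω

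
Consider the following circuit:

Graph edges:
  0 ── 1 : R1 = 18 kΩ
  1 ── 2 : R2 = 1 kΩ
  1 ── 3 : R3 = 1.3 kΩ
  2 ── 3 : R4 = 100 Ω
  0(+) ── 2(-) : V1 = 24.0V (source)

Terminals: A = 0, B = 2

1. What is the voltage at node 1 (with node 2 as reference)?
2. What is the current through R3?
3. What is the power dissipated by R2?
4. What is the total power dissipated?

Nodal analysis, taking node 2 as the 0 V reference.
Source V1 fixes V_0 = 24 V.
KCL at each unknown node (sum of currents leaving = 0; resistances in Ω):
  Node 1: (V_1 - 24)/18000 + (V_1 - 0)/1000 + (V_1 - V_3)/1300 = 0
  Node 3: (V_3 - V_1)/1300 + (V_3 - 0)/100 = 0
Collecting terms (coefficients in siemens):
  0.001825·V_1 - 0.0007692·V_3 = 0.001333
  0.01077·V_3 - 0.0007692·V_1 = 0
Determinant D = (0.001825)(0.01077) - (-0.0007692)(-0.0007692) = 0.00001906
V_1 = [(0.001333)(0.01077) - (-0.0007692)(0)]/D = 0.7534 V
V_3 = [(0.001825)(0) - (0.001333)(-0.0007692)]/D = 0.05381 V
Part 1:
  Read off the nodal solution: V_1 = 0.7534 V
Part 2:
  I_R3 = (V_1 - V_3)/R3 = (0.7534 - 0.05381)/1300 = 0.0005381 A
  Magnitude: I_R3 = 0.0005381 A
Part 3:
  I_R2 = (V_1 - V_2)/R2 = (0.7534 - 0)/1000 = 0.0007534 A
  P_R2 = I_R2² × R2 = (0.0007534)² × 1000 = 0.0005676 W
Part 4:
  Power in each resistor, P = (ΔV)²/R:
    P_R1 = (24 - 0.7534)²/18000 = 0.03002 W
    P_R2 = (0.7534 - 0)²/1000 = 0.0005676 W
    P_R3 = (0.7534 - 0.05381)²/1300 = 0.0003764 W
    P_R4 = (0 - 0.05381)²/100 = 0.00002896 W
  P_total = P_R1 + P_R2 + P_R3 + P_R4 = 0.031 W

Final answers:
1. V_1 = 0.7534 V
2. I_R3 = 0.0005381 A
3. P_R2 = 0.0005676 W
4. P_total = 0.031 W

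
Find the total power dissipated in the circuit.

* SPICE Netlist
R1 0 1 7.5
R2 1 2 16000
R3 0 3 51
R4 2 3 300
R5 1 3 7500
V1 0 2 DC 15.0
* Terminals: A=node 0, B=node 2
Nodal analysis, taking node 2 as the 0 V reference.
Source V1 fixes V_0 = 15 V.
KCL at each unknown node (sum of currents leaving = 0; resistances in Ω):
  Node 1: (V_1 - 15)/7.5 + (V_1 - 0)/16000 + (V_1 - V_3)/7500 = 0
  Node 3: (V_3 - 15)/51 + (V_3 - 0)/300 + (V_3 - V_1)/7500 = 0
Collecting terms (coefficients in siemens):
  0.1335·V_1 - 0.0001333·V_3 = 2
  0.02307·V_3 - 0.0001333·V_1 = 0.2941
Determinant D = (0.1335)(0.02307) - (-0.0001333)(-0.0001333) = 0.003081
V_1 = [(2)(0.02307) - (-0.0001333)(0.2941)]/D = 14.99 V
V_3 = [(0.1335)(0.2941) - (2)(-0.0001333)]/D = 12.83 V
Power in each resistor, P = (ΔV)²/R:
  P_R1 = (15 - 14.99)²/7.5 = 0.00001125 W
  P_R2 = (14.99 - 0)²/16000 = 0.01405 W
  P_R3 = (15 - 12.83)²/51 = 0.09207 W
  P_R4 = (0 - 12.83)²/300 = 0.549 W
  P_R5 = (14.99 - 12.83)²/7500 = 0.0006208 W
P_total = P_R1 + P_R2 + P_R3 + P_R4 + P_R5 = 0.6557 W

Final answer: 0.6557 W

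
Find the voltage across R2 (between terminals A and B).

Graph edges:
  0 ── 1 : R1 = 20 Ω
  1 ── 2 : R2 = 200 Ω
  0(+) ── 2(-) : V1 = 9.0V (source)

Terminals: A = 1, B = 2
R1 and R2 are in series across V1 (node 0 → node 1 → node 2), and the output A–B is taken across R2, so this is a voltage divider.
Series current: I = V1/(R1 + R2) = 9/(20 + 200) = 9/220 = 0.04091 A
V_R2 = I × R2 = V1 × R2/(R1 + R2) = 9 × 200/220 = 8.182 V

Final answer: 8.182 V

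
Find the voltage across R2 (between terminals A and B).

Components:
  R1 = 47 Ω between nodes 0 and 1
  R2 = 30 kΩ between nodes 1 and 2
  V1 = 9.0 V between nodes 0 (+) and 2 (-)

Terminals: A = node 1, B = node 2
R1 and R2 are in series across V1 (node 0 → node 1 → node 2), and the output A–B is taken across R2, so this is a voltage divider.
Series current: I = V1/(R1 + R2) = 9/(47 + 30000) = 9/30050 = 0.0002995 A
V_R2 = I × R2 = V1 × R2/(R1 + R2) = 9 × 30000/30050 = 8.986 V

Final answer: 8.986 V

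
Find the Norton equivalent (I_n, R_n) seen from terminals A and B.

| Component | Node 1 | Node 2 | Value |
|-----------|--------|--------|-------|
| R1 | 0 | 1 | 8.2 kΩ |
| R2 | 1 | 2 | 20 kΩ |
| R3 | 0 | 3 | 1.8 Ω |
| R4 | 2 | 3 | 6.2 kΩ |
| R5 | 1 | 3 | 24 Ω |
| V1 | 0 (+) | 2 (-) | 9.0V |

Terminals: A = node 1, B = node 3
Find the Thévenin equivalent first; then I_n = V_th/R_th and R_n = R_th.
Step 1 — V_th is the open-circuit voltage V_A - V_B (nothing connected across the terminals).
Nodal analysis, taking node 2 as the 0 V reference.
Source V1 fixes V_0 = 9 V.
KCL at each unknown node (sum of currents leaving = 0; resistances in Ω):
  Node 1: (V_1 - 9)/8200 + (V_1 - 0)/20000 + (V_1 - V_3)/24 = 0
  Node 3: (V_3 - 9)/1.8 + (V_3 - 0)/6200 + (V_3 - V_1)/24 = 0
Collecting terms (coefficients in siemens):
  0.04184·V_1 - 0.04167·V_3 = 0.001098
  0.5974·V_3 - 0.04167·V_1 = 5
Determinant D = (0.04184)(0.5974) - (-0.04167)(-0.04167) = 0.02326
V_1 = [(0.001098)(0.5974) - (-0.04167)(5)]/D = 8.986 V
V_3 = [(0.04184)(5) - (0.001098)(-0.04167)]/D = 8.997 V
V_th = V_1 - V_3 = 8.986 - 8.997 = -0.01074 V
Step 2 — R_th: zero the source — replace V1 by a short circuit (node 2 merges into node 0) — and find the resistance seen between A (node 1) and B (node 3).
Reduce the network between node 1 (A) and node 3 (B) by series/parallel combination:
  Rp1 = R1 ‖ R2 (parallel, both between nodes 0 and 1) = 1/(1/8200 + 1/20000) = 5816 Ω
  Rp2 = R3 ‖ R4 (parallel, both between nodes 0 and 3) = 1/(1/1.8 + 1/6200) = 1.799 Ω
  Rs1 = Rp1 + Rp2 (series, joined only at node 0) = 5816 + 1.799 = 5817 Ω
  Rp3 = R5 ‖ Rs1 (parallel, both between nodes 1 and 3) = 1/(1/24 + 1/5817) = 23.9 Ω
R_th = 23.9 Ω
I_n = V_th/R_th = -0.01074/23.9 = -0.0004494 A, and R_n = R_th = 23.9 Ω

Final answer: I_n = -0.0004494 A, R_n = 23.9 Ω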